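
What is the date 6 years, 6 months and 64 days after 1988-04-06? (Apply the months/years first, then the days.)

December 9, 1994

Advancing 6 years, 6 months and 64 days from April 6, 1988: first the month/year part, then the days.
+6 years → 1994; month 4 + 6 = 10 → October 1994.
Day 6 is valid in October, giving October 6, 1994.
Now add 64 days from October 6, 1994.
October has 31 days, so 31 − 6 = 25 days remain after October 6, 1994; 64 − 25 = 39 left.
November 1994 has 30 days: 39 − 30 = 9 left.
9 days into December 1994 → December 9, 1994.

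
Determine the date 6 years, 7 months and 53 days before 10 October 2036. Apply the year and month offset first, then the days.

Subtracting 6 years, 7 months and 53 days from October 10, 2036: first the month/year part, then the days.
-6 years → 2030; month 10 − 7 = 3 → March 2030.
Day 10 is valid in March, giving March 10, 2030.
Now subtract 53 days from March 10, 2030.
Going back 10 days from March 10, 2030 reaches the end of the previous month; 53 − 10 = 43 left.
February 2030 has 28 days (2030 is not a leap year): 43 − 28 = 15 left.
January 2030 has 31 days; 31 − 15 = 16 → January 16, 2030.

January 16, 2030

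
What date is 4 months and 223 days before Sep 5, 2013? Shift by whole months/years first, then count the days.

Subtracting 4 months and 223 days from September 5, 2013: first the month/year part, then the days.
month 9 − 4 = 5 → May 2013.
Day 5 is valid in May, giving May 5, 2013.
Now subtract 223 days from May 5, 2013.
Going back 5 days from May 5, 2013 reaches the end of the previous month; 223 − 5 = 218 left.
April 2013 has 30 days: 218 − 30 = 188 left.
March 2013 has 31 days: 188 − 31 = 157 left.
February 2013 has 28 days (2013 is not a leap year): 157 − 28 = 129 left.
January 2013 has 31 days: 129 − 31 = 98 left.
December 2012 has 31 days: 98 − 31 = 67 left.
November 2012 has 30 days: 67 − 30 = 37 left.
October 2012 has 31 days: 37 − 31 = 6 left.
September 2012 has 30 days; 30 − 6 = 24 → September 24, 2012.

September 24, 2012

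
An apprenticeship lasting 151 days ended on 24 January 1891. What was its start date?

Counting back 151 days from January 24, 1891.
Going back 24 days from January 24, 1891 reaches the end of the previous month; 151 − 24 = 127 left.
December 1890 has 31 days: 127 − 31 = 96 left.
November 1890 has 30 days: 96 − 30 = 66 left.
October 1890 has 31 days: 66 − 31 = 35 left.
September 1890 has 30 days: 35 − 30 = 5 left.
August 1890 has 31 days; 31 − 5 = 26 → August 26, 1890.

August 26, 1890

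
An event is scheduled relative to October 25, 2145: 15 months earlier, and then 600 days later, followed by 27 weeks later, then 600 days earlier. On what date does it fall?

Counting back 15 months from October 25, 2145:
month 10 − 15 = -5, which is month 7 of year 2144 → July 2144.
Day 25 is valid in July, giving July 25, 2144.
Adding 600 days from July 25, 2144:
July has 31 days, so 31 − 25 = 6 days remain after July 25, 2144; 600 − 6 = 594 left.
August 2144 has 31 days: 594 − 31 = 563 left.
September 2144 has 30 days: 563 − 30 = 533 left.
October 2144 has 31 days: 533 − 31 = 502 left.
November 2144 has 30 days: 502 − 30 = 472 left.
December 2144 has 31 days: 472 − 31 = 441 left.
January 2145 has 31 days: 441 − 31 = 410 left.
February 2145 has 28 days (2145 is not a leap year): 410 − 28 = 382 left.
March 2145 has 31 days: 382 − 31 = 351 left.
April 2145 has 30 days: 351 − 30 = 321 left.
May 2145 has 31 days: 321 − 31 = 290 left.
June 2145 has 30 days: 290 − 30 = 260 left.
July 2145 has 31 days: 260 − 31 = 229 left.
August 2145 has 31 days: 229 − 31 = 198 left.
September 2145 has 30 days: 198 − 30 = 168 left.
October 2145 has 31 days: 168 − 31 = 137 left.
November 2145 has 30 days: 137 − 30 = 107 left.
December 2145 has 31 days: 107 − 31 = 76 left.
January 2146 has 31 days: 76 − 31 = 45 left.
February 2146 has 28 days (2146 is not a leap year): 45 − 28 = 17 left.
17 days into March 2146 → March 17, 2146.
Advancing 27 weeks (= 189 days) from March 17, 2146:
March has 31 days, so 31 − 17 = 14 days remain after March 17, 2146; 189 − 14 = 175 left.
April 2146 has 30 days: 175 − 30 = 145 left.
May 2146 has 31 days: 145 − 31 = 114 left.
June 2146 has 30 days: 114 − 30 = 84 left.
July 2146 has 31 days: 84 − 31 = 53 left.
August 2146 has 31 days: 53 − 31 = 22 left.
22 days into September 2146 → September 22, 2146.
Going back 600 days from September 22, 2146:
Going back 22 days from September 22, 2146 reaches the end of the previous month; 600 − 22 = 578 left.
August 2146 has 31 days: 578 − 31 = 547 left.
July 2146 has 31 days: 547 − 31 = 516 left.
June 2146 has 30 days: 516 − 30 = 486 left.
May 2146 has 31 days: 486 − 31 = 455 left.
April 2146 has 30 days: 455 − 30 = 425 left.
March 2146 has 31 days: 425 − 31 = 394 left.
February 2146 has 28 days (2146 is not a leap year): 394 − 28 = 366 left.
January 2146 has 31 days: 366 − 31 = 335 left.
December 2145 has 31 days: 335 − 31 = 304 left.
November 2145 has 30 days: 304 − 30 = 274 left.
October 2145 has 31 days: 274 − 31 = 243 left.
September 2145 has 30 days: 243 − 30 = 213 left.
August 2145 has 31 days: 213 − 31 = 182 left.
July 2145 has 31 days: 182 − 31 = 151 left.
June 2145 has 30 days: 151 − 30 = 121 left.
May 2145 has 31 days: 121 − 31 = 90 left.
April 2145 has 30 days: 90 − 30 = 60 left.
March 2145 has 31 days: 60 − 31 = 29 left.
February 2145 has 28 days (2145 is not a leap year): 29 − 28 = 1 left.
January 2145 has 31 days; 31 − 1 = 30 → January 30, 2145.

January 30, 2145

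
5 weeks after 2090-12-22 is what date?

Adding 5 weeks = 35 days from December 22, 2090.
December has 31 days, so 31 − 22 = 9 days remain after December 22, 2090; 35 − 9 = 26 left.
26 days into January 2091 → January 26, 2091.

January 26, 2091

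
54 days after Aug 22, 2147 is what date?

Adding 54 days from August 22, 2147.
August has 31 days, so 31 − 22 = 9 days remain after August 22, 2147; 54 − 9 = 45 left.
September 2147 has 30 days: 45 − 30 = 15 left.
15 days into October 2147 → October 15, 2147.

October 15, 2147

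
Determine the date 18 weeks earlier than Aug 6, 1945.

Going back 18 weeks = 126 days from August 6, 1945.
Going back 6 days from August 6, 1945 reaches the end of the previous month; 126 − 6 = 120 left.
July 1945 has 31 days: 120 − 31 = 89 left.
June 1945 has 30 days: 89 − 30 = 59 left.
May 1945 has 31 days: 59 − 31 = 28 left.
April 1945 has 30 days; 30 − 28 = 2 → April 2, 1945.

April 2, 1945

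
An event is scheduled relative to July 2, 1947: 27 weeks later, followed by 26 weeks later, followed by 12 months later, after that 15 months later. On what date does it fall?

Advancing 27 weeks (= 189 days) from July 2, 1947:
July has 31 days, so 31 − 2 = 29 days remain after July 2, 1947; 189 − 29 = 160 left.
August 1947 has 31 days: 160 − 31 = 129 left.
September 1947 has 30 days: 129 − 30 = 99 left.
October 1947 has 31 days: 99 − 31 = 68 left.
November 1947 has 30 days: 68 − 30 = 38 left.
December 1947 has 31 days: 38 − 31 = 7 left.
7 days into January 1948 → January 7, 1948.
Counting forward 26 weeks (= 182 days) from January 7, 1948:
January has 31 days, so 31 − 7 = 24 days remain after January 7, 1948; 182 − 24 = 158 left.
February 1948 has 29 days (1948 is a leap year): 158 − 29 = 129 left.
March 1948 has 31 days: 129 − 31 = 98 left.
April 1948 has 30 days: 98 − 30 = 68 left.
May 1948 has 31 days: 68 − 31 = 37 left.
June 1948 has 30 days: 37 − 30 = 7 left.
7 days into July 1948 → July 7, 1948.
Advancing 12 months from July 7, 1948:
month 7 + 12 = 19, which is month 7 of year 1949 → July 1949.
Day 7 is valid in July, giving July 7, 1949.
Advancing 15 months from July 7, 1949:
month 7 + 15 = 22, which is month 10 of year 1950 → October 1950.
Day 7 is valid in October, giving October 7, 1950.

October 7, 1950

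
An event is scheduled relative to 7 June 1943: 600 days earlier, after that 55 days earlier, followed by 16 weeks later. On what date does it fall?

Counting back 600 days from June 7, 1943:
Going back 7 days from June 7, 1943 reaches the end of the previous month; 600 − 7 = 593 left.
May 1943 has 31 days: 593 − 31 = 562 left.
April 1943 has 30 days: 562 − 30 = 532 left.
March 1943 has 31 days: 532 − 31 = 501 left.
February 1943 has 28 days (1943 is not a leap year): 501 − 28 = 473 left.
January 1943 has 31 days: 473 − 31 = 442 left.
December 1942 has 31 days: 442 − 31 = 411 left.
November 1942 has 30 days: 411 − 30 = 381 left.
October 1942 has 31 days: 381 − 31 = 350 left.
September 1942 has 30 days: 350 − 30 = 320 left.
August 1942 has 31 days: 320 − 31 = 289 left.
July 1942 has 31 days: 289 − 31 = 258 left.
June 1942 has 30 days: 258 − 30 = 228 left.
May 1942 has 31 days: 228 − 31 = 197 left.
April 1942 has 30 days: 197 − 30 = 167 left.
March 1942 has 31 days: 167 − 31 = 136 left.
February 1942 has 28 days (1942 is not a leap year): 136 − 28 = 108 left.
January 1942 has 31 days: 108 − 31 = 77 left.
December 1941 has 31 days: 77 − 31 = 46 left.
November 1941 has 30 days: 46 − 30 = 16 left.
October 1941 has 31 days; 31 − 16 = 15 → October 15, 1941.
Subtracting 55 days from October 15, 1941:
Going back 15 days from October 15, 1941 reaches the end of the previous month; 55 − 15 = 40 left.
September 1941 has 30 days: 40 − 30 = 10 left.
August 1941 has 31 days; 31 − 10 = 21 → August 21, 1941.
Adding 16 weeks (= 112 days) from August 21, 1941:
August has 31 days, so 31 − 21 = 10 days remain after August 21, 1941; 112 − 10 = 102 left.
September 1941 has 30 days: 102 − 30 = 72 left.
October 1941 has 31 days: 72 − 31 = 41 left.
November 1941 has 30 days: 41 − 30 = 11 left.
11 days into December 1941 → December 11, 1941.

December 11, 1941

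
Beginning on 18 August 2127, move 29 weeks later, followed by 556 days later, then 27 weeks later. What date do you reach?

Advancing 29 weeks (= 203 days) from August 18, 2127:
August has 31 days, so 31 − 18 = 13 days remain after August 18, 2127; 203 − 13 = 190 left.
September 2127 has 30 days: 190 − 30 = 160 left.
October 2127 has 31 days: 160 − 31 = 129 left.
November 2127 has 30 days: 129 − 30 = 99 left.
December 2127 has 31 days: 99 − 31 = 68 left.
January 2128 has 31 days: 68 − 31 = 37 left.
February 2128 has 29 days (2128 is a leap year): 37 − 29 = 8 left.
8 days into March 2128 → March 8, 2128.
Counting forward 556 days from March 8, 2128:
March has 31 days, so 31 − 8 = 23 days remain after March 8, 2128; 556 − 23 = 533 left.
April 2128 has 30 days: 533 − 30 = 503 left.
May 2128 has 31 days: 503 − 31 = 472 left.
June 2128 has 30 days: 472 − 30 = 442 left.
July 2128 has 31 days: 442 − 31 = 411 left.
August 2128 has 31 days: 411 − 31 = 380 left.
September 2128 has 30 days: 380 − 30 = 350 left.
October 2128 has 31 days: 350 − 31 = 319 left.
November 2128 has 30 days: 319 − 30 = 289 left.
December 2128 has 31 days: 289 − 31 = 258 left.
January 2129 has 31 days: 258 − 31 = 227 left.
February 2129 has 28 days (2129 is not a leap year): 227 − 28 = 199 left.
March 2129 has 31 days: 199 − 31 = 168 left.
April 2129 has 30 days: 168 − 30 = 138 left.
May 2129 has 31 days: 138 − 31 = 107 left.
June 2129 has 30 days: 107 − 30 = 77 left.
July 2129 has 31 days: 77 − 31 = 46 left.
August 2129 has 31 days: 46 − 31 = 15 left.
15 days into September 2129 → September 15, 2129.
Adding 27 weeks (= 189 days) from September 15, 2129:
September has 30 days, so 30 − 15 = 15 days remain after September 15, 2129; 189 − 15 = 174 left.
October 2129 has 31 days: 174 − 31 = 143 left.
November 2129 has 30 days: 143 − 30 = 113 left.
December 2129 has 31 days: 113 − 31 = 82 left.
January 2130 has 31 days: 82 − 31 = 51 left.
February 2130 has 28 days (2130 is not a leap year): 51 − 28 = 23 left.
23 days into March 2130 → March 23, 2130.

March 23, 2130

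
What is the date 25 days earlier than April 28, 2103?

Going back 25 days from April 28, 2103.
28 − 25 = 3, still in April 2103.

April 3, 2103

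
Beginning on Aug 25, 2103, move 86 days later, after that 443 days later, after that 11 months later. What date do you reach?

January 4, 2106

Adding 86 days from August 25, 2103:
August has 31 days, so 31 − 25 = 6 days remain after August 25, 2103; 86 − 6 = 80 left.
September 2103 has 30 days: 80 − 30 = 50 left.
October 2103 has 31 days: 50 − 31 = 19 left.
19 days into November 2103 → November 19, 2103.
Adding 443 days from November 19, 2103:
November has 30 days, so 30 − 19 = 11 days remain after November 19, 2103; 443 − 11 = 432 left.
December 2103 has 31 days: 432 − 31 = 401 left.
January 2104 has 31 days: 401 − 31 = 370 left.
February 2104 has 29 days (2104 is a leap year): 370 − 29 = 341 left.
March 2104 has 31 days: 341 − 31 = 310 left.
April 2104 has 30 days: 310 − 30 = 280 left.
May 2104 has 31 days: 280 − 31 = 249 left.
June 2104 has 30 days: 249 − 30 = 219 left.
July 2104 has 31 days: 219 − 31 = 188 left.
August 2104 has 31 days: 188 − 31 = 157 left.
September 2104 has 30 days: 157 − 30 = 127 left.
October 2104 has 31 days: 127 − 31 = 96 left.
November 2104 has 30 days: 96 − 30 = 66 left.
December 2104 has 31 days: 66 − 31 = 35 left.
January 2105 has 31 days: 35 − 31 = 4 left.
4 days into February 2105 → February 4, 2105.
Counting forward 11 months from February 4, 2105:
month 2 + 11 = 13, which is month 1 of year 2106 → January 2106.
Day 4 is valid in January, giving January 4, 2106.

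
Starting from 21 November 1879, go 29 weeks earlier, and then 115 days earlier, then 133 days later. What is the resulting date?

Subtracting 29 weeks (= 203 days) from November 21, 1879:
Going back 21 days from November 21, 1879 reaches the end of the previous month; 203 − 21 = 182 left.
October 1879 has 31 days: 182 − 31 = 151 left.
September 1879 has 30 days: 151 − 30 = 121 left.
August 1879 has 31 days: 121 − 31 = 90 left.
July 1879 has 31 days: 90 − 31 = 59 left.
June 1879 has 30 days: 59 − 30 = 29 left.
May 1879 has 31 days; 31 − 29 = 2 → May 2, 1879.
Counting back 115 days from May 2, 1879:
Going back 2 days from May 2, 1879 reaches the end of the previous month; 115 − 2 = 113 left.
April 1879 has 30 days: 113 − 30 = 83 left.
March 1879 has 31 days: 83 − 31 = 52 left.
February 1879 has 28 days (1879 is not a leap year): 52 − 28 = 24 left.
January 1879 has 31 days; 31 − 24 = 7 → January 7, 1879.
Counting forward 133 days from January 7, 1879:
January has 31 days, so 31 − 7 = 24 days remain after January 7, 1879; 133 − 24 = 109 left.
February 1879 has 28 days (1879 is not a leap year): 109 − 28 = 81 left.
March 1879 has 31 days: 81 − 31 = 50 left.
April 1879 has 30 days: 50 − 30 = 20 left.
20 days into May 1879 → May 20, 1879.

May 20, 1879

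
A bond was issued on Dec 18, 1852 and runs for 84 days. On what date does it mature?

March 12, 1853

Advancing 84 days from December 18, 1852.
December has 31 days, so 31 − 18 = 13 days remain after December 18, 1852; 84 − 13 = 71 left.
January 1853 has 31 days: 71 − 31 = 40 left.
February 1853 has 28 days (1853 is not a leap year): 40 − 28 = 12 left.
12 days into March 1853 → March 12, 1853.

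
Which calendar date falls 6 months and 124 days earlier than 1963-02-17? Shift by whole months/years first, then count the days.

April 15, 1962

Going back 6 months and 124 days from February 17, 1963: first the month/year part, then the days.
month 2 − 6 = -4, which is month 8 of year 1962 → August 1962.
Day 17 is valid in August, giving August 17, 1962.
Now subtract 124 days from August 17, 1962.
Going back 17 days from August 17, 1962 reaches the end of the previous month; 124 − 17 = 107 left.
July 1962 has 31 days: 107 − 31 = 76 left.
June 1962 has 30 days: 76 − 30 = 46 left.
May 1962 has 31 days: 46 − 31 = 15 left.
April 1962 has 30 days; 30 − 15 = 15 → April 15, 1962.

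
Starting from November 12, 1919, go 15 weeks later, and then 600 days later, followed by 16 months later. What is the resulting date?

February 17, 1923

Counting forward 15 weeks (= 105 days) from November 12, 1919:
November has 30 days, so 30 − 12 = 18 days remain after November 12, 1919; 105 − 18 = 87 left.
December 1919 has 31 days: 87 − 31 = 56 left.
January 1920 has 31 days: 56 − 31 = 25 left.
25 days into February 1920 → February 25, 1920.
Adding 600 days from February 25, 1920:
February has 29 days, so 29 − 25 = 4 days remain after February 25, 1920; 600 − 4 = 596 left.
March 1920 has 31 days: 596 − 31 = 565 left.
April 1920 has 30 days: 565 − 30 = 535 left.
May 1920 has 31 days: 535 − 31 = 504 left.
June 1920 has 30 days: 504 − 30 = 474 left.
July 1920 has 31 days: 474 − 31 = 443 left.
August 1920 has 31 days: 443 − 31 = 412 left.
September 1920 has 30 days: 412 − 30 = 382 left.
October 1920 has 31 days: 382 − 31 = 351 left.
November 1920 has 30 days: 351 − 30 = 321 left.
December 1920 has 31 days: 321 − 31 = 290 left.
January 1921 has 31 days: 290 − 31 = 259 left.
February 1921 has 28 days (1921 is not a leap year): 259 − 28 = 231 left.
March 1921 has 31 days: 231 − 31 = 200 left.
April 1921 has 30 days: 200 − 30 = 170 left.
May 1921 has 31 days: 170 − 31 = 139 left.
June 1921 has 30 days: 139 − 30 = 109 left.
July 1921 has 31 days: 109 − 31 = 78 left.
August 1921 has 31 days: 78 − 31 = 47 left.
September 1921 has 30 days: 47 − 30 = 17 left.
17 days into October 1921 → October 17, 1921.
Adding 16 months from October 17, 1921:
month 10 + 16 = 26, which is month 2 of year 1923 → February 1923.
Day 17 is valid in February, giving February 17, 1923.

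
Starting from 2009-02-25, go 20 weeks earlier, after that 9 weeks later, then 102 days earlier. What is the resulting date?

August 30, 2008

Going back 20 weeks (= 140 days) from February 25, 2009:
Going back 25 days from February 25, 2009 reaches the end of the previous month; 140 − 25 = 115 left.
January 2009 has 31 days: 115 − 31 = 84 left.
December 2008 has 31 days: 84 − 31 = 53 left.
November 2008 has 30 days: 53 − 30 = 23 left.
October 2008 has 31 days; 31 − 23 = 8 → October 8, 2008.
Advancing 9 weeks (= 63 days) from October 8, 2008:
October has 31 days, so 31 − 8 = 23 days remain after October 8, 2008; 63 − 23 = 40 left.
November 2008 has 30 days: 40 − 30 = 10 left.
10 days into December 2008 → December 10, 2008.
Counting back 102 days from December 10, 2008:
Going back 10 days from December 10, 2008 reaches the end of the previous month; 102 − 10 = 92 left.
November 2008 has 30 days: 92 − 30 = 62 left.
October 2008 has 31 days: 62 − 31 = 31 left.
September 2008 has 30 days: 31 − 30 = 1 left.
August 2008 has 31 days; 31 − 1 = 30 → August 30, 2008.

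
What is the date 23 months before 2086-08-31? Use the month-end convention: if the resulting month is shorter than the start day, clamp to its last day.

September 30, 2084

Subtracting 23 months from August 31, 2086.
month 8 − 23 = -15, which is month 9 of year 2084 → September 2084.
September 2084 has only 30 days and the start was day 31, so the date clamps to September 30, 2084.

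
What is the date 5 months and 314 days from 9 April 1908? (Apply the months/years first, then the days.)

July 20, 1909

Counting forward 5 months and 314 days from April 9, 1908: first the month/year part, then the days.
month 4 + 5 = 9 → September 1908.
Day 9 is valid in September, giving September 9, 1908.
Now add 314 days from September 9, 1908.
September has 30 days, so 30 − 9 = 21 days remain after September 9, 1908; 314 − 21 = 293 left.
October 1908 has 31 days: 293 − 31 = 262 left.
November 1908 has 30 days: 262 − 30 = 232 left.
December 1908 has 31 days: 232 − 31 = 201 left.
January 1909 has 31 days: 201 − 31 = 170 left.
February 1909 has 28 days (1909 is not a leap year): 170 − 28 = 142 left.
March 1909 has 31 days: 142 − 31 = 111 left.
April 1909 has 30 days: 111 − 30 = 81 left.
May 1909 has 31 days: 81 − 31 = 50 left.
June 1909 has 30 days: 50 − 30 = 20 left.
20 days into July 1909 → July 20, 1909.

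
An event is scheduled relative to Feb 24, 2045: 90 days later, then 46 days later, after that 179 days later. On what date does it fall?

Counting forward 90 days from February 24, 2045:
February has 28 days, so 28 − 24 = 4 days remain after February 24, 2045; 90 − 4 = 86 left.
March 2045 has 31 days: 86 − 31 = 55 left.
April 2045 has 30 days: 55 − 30 = 25 left.
25 days into May 2045 → May 25, 2045.
Adding 46 days from May 25, 2045:
May has 31 days, so 31 − 25 = 6 days remain after May 25, 2045; 46 − 6 = 40 left.
June 2045 has 30 days: 40 − 30 = 10 left.
10 days into July 2045 → July 10, 2045.
Adding 179 days from July 10, 2045:
July has 31 days, so 31 − 10 = 21 days remain after July 10, 2045; 179 − 21 = 158 left.
August 2045 has 31 days: 158 − 31 = 127 left.
September 2045 has 30 days: 127 − 30 = 97 left.
October 2045 has 31 days: 97 − 31 = 66 left.
November 2045 has 30 days: 66 − 30 = 36 left.
December 2045 has 31 days: 36 − 31 = 5 left.
5 days into January 2046 → January 5, 2046.

January 5, 2046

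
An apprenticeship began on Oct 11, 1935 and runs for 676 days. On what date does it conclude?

August 17, 1937

Advancing 676 days from October 11, 1935.
October has 31 days, so 31 − 11 = 20 days remain after October 11, 1935; 676 − 20 = 656 left.
November 1935 has 30 days: 656 − 30 = 626 left.
December 1935 has 31 days: 626 − 31 = 595 left.
January 1936 has 31 days: 595 − 31 = 564 left.
February 1936 has 29 days (1936 is a leap year): 564 − 29 = 535 left.
March 1936 has 31 days: 535 − 31 = 504 left.
April 1936 has 30 days: 504 − 30 = 474 left.
May 1936 has 31 days: 474 − 31 = 443 left.
June 1936 has 30 days: 443 − 30 = 413 left.
July 1936 has 31 days: 413 − 31 = 382 left.
August 1936 has 31 days: 382 − 31 = 351 left.
September 1936 has 30 days: 351 − 30 = 321 left.
October 1936 has 31 days: 321 − 31 = 290 left.
November 1936 has 30 days: 290 − 30 = 260 left.
December 1936 has 31 days: 260 − 31 = 229 left.
January 1937 has 31 days: 229 − 31 = 198 left.
February 1937 has 28 days (1937 is not a leap year): 198 − 28 = 170 left.
March 1937 has 31 days: 170 − 31 = 139 left.
April 1937 has 30 days: 139 − 30 = 109 left.
May 1937 has 31 days: 109 − 31 = 78 left.
June 1937 has 30 days: 78 − 30 = 48 left.
July 1937 has 31 days: 48 − 31 = 17 left.
17 days into August 1937 → August 17, 1937.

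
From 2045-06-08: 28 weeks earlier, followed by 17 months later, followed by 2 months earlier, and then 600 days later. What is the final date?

Counting back 28 weeks (= 196 days) from June 8, 2045:
Going back 8 days from June 8, 2045 reaches the end of the previous month; 196 − 8 = 188 left.
May 2045 has 31 days: 188 − 31 = 157 left.
April 2045 has 30 days: 157 − 30 = 127 left.
March 2045 has 31 days: 127 − 31 = 96 left.
February 2045 has 28 days (2045 is not a leap year): 96 − 28 = 68 left.
January 2045 has 31 days: 68 − 31 = 37 left.
December 2044 has 31 days: 37 − 31 = 6 left.
November 2044 has 30 days; 30 − 6 = 24 → November 24, 2044.
Adding 17 months from November 24, 2044:
month 11 + 17 = 28, which is month 4 of year 2046 → April 2046.
Day 24 is valid in April, giving April 24, 2046.
Going back 2 months from April 24, 2046:
month 4 − 2 = 2 → February 2046.
Day 24 is valid in February, giving February 24, 2046.
Adding 600 days from February 24, 2046:
February has 28 days, so 28 − 24 = 4 days remain after February 24, 2046; 600 − 4 = 596 left.
March 2046 has 31 days: 596 − 31 = 565 left.
April 2046 has 30 days: 565 − 30 = 535 left.
May 2046 has 31 days: 535 − 31 = 504 left.
June 2046 has 30 days: 504 − 30 = 474 left.
July 2046 has 31 days: 474 − 31 = 443 left.
August 2046 has 31 days: 443 − 31 = 412 left.
September 2046 has 30 days: 412 − 30 = 382 left.
October 2046 has 31 days: 382 − 31 = 351 left.
November 2046 has 30 days: 351 − 30 = 321 left.
December 2046 has 31 days: 321 − 31 = 290 left.
January 2047 has 31 days: 290 − 31 = 259 left.
February 2047 has 28 days (2047 is not a leap year): 259 − 28 = 231 left.
March 2047 has 31 days: 231 − 31 = 200 left.
April 2047 has 30 days: 200 − 30 = 170 left.
May 2047 has 31 days: 170 − 31 = 139 left.
June 2047 has 30 days: 139 − 30 = 109 left.
July 2047 has 31 days: 109 − 31 = 78 left.
August 2047 has 31 days: 78 − 31 = 47 left.
September 2047 has 30 days: 47 − 30 = 17 left.
17 days into October 2047 → October 17, 2047.

October 17, 2047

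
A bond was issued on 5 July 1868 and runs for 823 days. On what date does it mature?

October 6, 1870

Counting forward 823 days from July 5, 1868.
July has 31 days, so 31 − 5 = 26 days remain after July 5, 1868; 823 − 26 = 797 left.
August 1868 has 31 days: 797 − 31 = 766 left.
September 1868 has 30 days: 766 − 30 = 736 left.
October 1868 has 31 days: 736 − 31 = 705 left.
November 1868 has 30 days: 705 − 30 = 675 left.
December 1868 has 31 days: 675 − 31 = 644 left.
January 1869 has 31 days: 644 − 31 = 613 left.
February 1869 has 28 days (1869 is not a leap year): 613 − 28 = 585 left.
March 1869 has 31 days: 585 − 31 = 554 left.
April 1869 has 30 days: 554 − 30 = 524 left.
May 1869 has 31 days: 524 − 31 = 493 left.
June 1869 has 30 days: 493 − 30 = 463 left.
July 1869 has 31 days: 463 − 31 = 432 left.
August 1869 has 31 days: 432 − 31 = 401 left.
September 1869 has 30 days: 401 − 30 = 371 left.
October 1869 has 31 days: 371 − 31 = 340 left.
November 1869 has 30 days: 340 − 30 = 310 left.
December 1869 has 31 days: 310 − 31 = 279 left.
January 1870 has 31 days: 279 − 31 = 248 left.
February 1870 has 28 days (1870 is not a leap year): 248 − 28 = 220 left.
March 1870 has 31 days: 220 − 31 = 189 left.
April 1870 has 30 days: 189 − 30 = 159 left.
May 1870 has 31 days: 159 − 31 = 128 left.
June 1870 has 30 days: 128 − 30 = 98 left.
July 1870 has 31 days: 98 − 31 = 67 left.
August 1870 has 31 days: 67 − 31 = 36 left.
September 1870 has 30 days: 36 − 30 = 6 left.
6 days into October 1870 → October 6, 1870.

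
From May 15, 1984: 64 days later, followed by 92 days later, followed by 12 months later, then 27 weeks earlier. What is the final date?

Advancing 64 days from May 15, 1984:
May has 31 days, so 31 − 15 = 16 days remain after May 15, 1984; 64 − 16 = 48 left.
June 1984 has 30 days: 48 − 30 = 18 left.
18 days into July 1984 → July 18, 1984.
Advancing 92 days from July 18, 1984:
July has 31 days, so 31 − 18 = 13 days remain after July 18, 1984; 92 − 13 = 79 left.
August 1984 has 31 days: 79 − 31 = 48 left.
September 1984 has 30 days: 48 − 30 = 18 left.
18 days into October 1984 → October 18, 1984.
Counting forward 12 months from October 18, 1984:
month 10 + 12 = 22, which is month 10 of year 1985 → October 1985.
Day 18 is valid in October, giving October 18, 1985.
Subtracting 27 weeks (= 189 days) from October 18, 1985:
Going back 18 days from October 18, 1985 reaches the end of the previous month; 189 − 18 = 171 left.
September 1985 has 30 days: 171 − 30 = 141 left.
August 1985 has 31 days: 141 − 31 = 110 left.
July 1985 has 31 days: 110 − 31 = 79 left.
June 1985 has 30 days: 79 − 30 = 49 left.
May 1985 has 31 days: 49 − 31 = 18 left.
April 1985 has 30 days; 30 − 18 = 12 → April 12, 1985.

April 12, 1985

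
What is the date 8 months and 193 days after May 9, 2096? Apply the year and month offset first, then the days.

July 21, 2097

Adding 8 months and 193 days from May 9, 2096: first the month/year part, then the days.
month 5 + 8 = 13, which is month 1 of year 2097 → January 2097.
Day 9 is valid in January, giving January 9, 2097.
Now add 193 days from January 9, 2097.
January has 31 days, so 31 − 9 = 22 days remain after January 9, 2097; 193 − 22 = 171 left.
February 2097 has 28 days (2097 is not a leap year): 171 − 28 = 143 left.
March 2097 has 31 days: 143 − 31 = 112 left.
April 2097 has 30 days: 112 − 30 = 82 left.
May 2097 has 31 days: 82 − 31 = 51 left.
June 2097 has 30 days: 51 − 30 = 21 left.
21 days into July 2097 → July 21, 2097.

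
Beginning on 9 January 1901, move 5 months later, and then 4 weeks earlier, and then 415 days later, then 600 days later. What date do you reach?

February 21, 1904

Advancing 5 months from January 9, 1901:
month 1 + 5 = 6 → June 1901.
Day 9 is valid in June, giving June 9, 1901.
Counting back 4 weeks (= 28 days) from June 9, 1901:
Going back 9 days from June 9, 1901 reaches the end of the previous month; 28 − 9 = 19 left.
May 1901 has 31 days; 31 − 19 = 12 → May 12, 1901.
Adding 415 days from May 12, 1901:
May has 31 days, so 31 − 12 = 19 days remain after May 12, 1901; 415 − 19 = 396 left.
June 1901 has 30 days: 396 − 30 = 366 left.
July 1901 has 31 days: 366 − 31 = 335 left.
August 1901 has 31 days: 335 − 31 = 304 left.
September 1901 has 30 days: 304 − 30 = 274 left.
October 1901 has 31 days: 274 − 31 = 243 left.
November 1901 has 30 days: 243 − 30 = 213 left.
December 1901 has 31 days: 213 − 31 = 182 left.
January 1902 has 31 days: 182 − 31 = 151 left.
February 1902 has 28 days (1902 is not a leap year): 151 − 28 = 123 left.
March 1902 has 31 days: 123 − 31 = 92 left.
April 1902 has 30 days: 92 − 30 = 62 left.
May 1902 has 31 days: 62 − 31 = 31 left.
June 1902 has 30 days: 31 − 30 = 1 left.
1 day into July 1902 → July 1, 1902.
Advancing 600 days from July 1, 1902:
July has 31 days, so 31 − 1 = 30 days remain after July 1, 1902; 600 − 30 = 570 left.
August 1902 has 31 days: 570 − 31 = 539 left.
September 1902 has 30 days: 539 − 30 = 509 left.
October 1902 has 31 days: 509 − 31 = 478 left.
November 1902 has 30 days: 478 − 30 = 448 left.
December 1902 has 31 days: 448 − 31 = 417 left.
January 1903 has 31 days: 417 − 31 = 386 left.
February 1903 has 28 days (1903 is not a leap year): 386 − 28 = 358 left.
March 1903 has 31 days: 358 − 31 = 327 left.
April 1903 has 30 days: 327 − 30 = 297 left.
May 1903 has 31 days: 297 − 31 = 266 left.
June 1903 has 30 days: 266 − 30 = 236 left.
July 1903 has 31 days: 236 − 31 = 205 left.
August 1903 has 31 days: 205 − 31 = 174 left.
September 1903 has 30 days: 174 − 30 = 144 left.
October 1903 has 31 days: 144 − 31 = 113 left.
November 1903 has 30 days: 113 − 30 = 83 left.
December 1903 has 31 days: 83 − 31 = 52 left.
January 1904 has 31 days: 52 − 31 = 21 left.
21 days into February 1904 → February 21, 1904.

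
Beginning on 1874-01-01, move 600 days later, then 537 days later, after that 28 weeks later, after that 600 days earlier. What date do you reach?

January 4, 1876

Adding 600 days from January 1, 1874:
January has 31 days, so 31 − 1 = 30 days remain after January 1, 1874; 600 − 30 = 570 left.
February 1874 has 28 days (1874 is not a leap year): 570 − 28 = 542 left.
March 1874 has 31 days: 542 − 31 = 511 left.
April 1874 has 30 days: 511 − 30 = 481 left.
May 1874 has 31 days: 481 − 31 = 450 left.
June 1874 has 30 days: 450 − 30 = 420 left.
July 1874 has 31 days: 420 − 31 = 389 left.
August 1874 has 31 days: 389 − 31 = 358 left.
September 1874 has 30 days: 358 − 30 = 328 left.
October 1874 has 31 days: 328 − 31 = 297 left.
November 1874 has 30 days: 297 − 30 = 267 left.
December 1874 has 31 days: 267 − 31 = 236 left.
January 1875 has 31 days: 236 − 31 = 205 left.
February 1875 has 28 days (1875 is not a leap year): 205 − 28 = 177 left.
March 1875 has 31 days: 177 − 31 = 146 left.
April 1875 has 30 days: 146 − 30 = 116 left.
May 1875 has 31 days: 116 − 31 = 85 left.
June 1875 has 30 days: 85 − 30 = 55 left.
July 1875 has 31 days: 55 − 31 = 24 left.
24 days into August 1875 → August 24, 1875.
Counting forward 537 days from August 24, 1875:
August has 31 days, so 31 − 24 = 7 days remain after August 24, 1875; 537 − 7 = 530 left.
September 1875 has 30 days: 530 − 30 = 500 left.
October 1875 has 31 days: 500 − 31 = 469 left.
November 1875 has 30 days: 469 − 30 = 439 left.
December 1875 has 31 days: 439 − 31 = 408 left.
January 1876 has 31 days: 408 − 31 = 377 left.
February 1876 has 29 days (1876 is a leap year): 377 − 29 = 348 left.
March 1876 has 31 days: 348 − 31 = 317 left.
April 1876 has 30 days: 317 − 30 = 287 left.
May 1876 has 31 days: 287 − 31 = 256 left.
June 1876 has 30 days: 256 − 30 = 226 left.
July 1876 has 31 days: 226 − 31 = 195 left.
August 1876 has 31 days: 195 − 31 = 164 left.
September 1876 has 30 days: 164 − 30 = 134 left.
October 1876 has 31 days: 134 − 31 = 103 left.
November 1876 has 30 days: 103 − 30 = 73 left.
December 1876 has 31 days: 73 − 31 = 42 left.
January 1877 has 31 days: 42 − 31 = 11 left.
11 days into February 1877 → February 11, 1877.
Counting forward 28 weeks (= 196 days) from February 11, 1877:
February has 28 days, so 28 − 11 = 17 days remain after February 11, 1877; 196 − 17 = 179 left.
March 1877 has 31 days: 179 − 31 = 148 left.
April 1877 has 30 days: 148 − 30 = 118 left.
May 1877 has 31 days: 118 − 31 = 87 left.
June 1877 has 30 days: 87 − 30 = 57 left.
July 1877 has 31 days: 57 − 31 = 26 left.
26 days into August 1877 → August 26, 1877.
Counting back 600 days from August 26, 1877:
Going back 26 days from August 26, 1877 reaches the end of the previous month; 600 − 26 = 574 left.
July 1877 has 31 days: 574 − 31 = 543 left.
June 1877 has 30 days: 543 − 30 = 513 left.
May 1877 has 31 days: 513 − 31 = 482 left.
April 1877 has 30 days: 482 − 30 = 452 left.
March 1877 has 31 days: 452 − 31 = 421 left.
February 1877 has 28 days (1877 is not a leap year): 421 − 28 = 393 left.
January 1877 has 31 days: 393 − 31 = 362 left.
December 1876 has 31 days: 362 − 31 = 331 left.
November 1876 has 30 days: 331 − 30 = 301 left.
October 1876 has 31 days: 301 − 31 = 270 left.
September 1876 has 30 days: 270 − 30 = 240 left.
August 1876 has 31 days: 240 − 31 = 209 left.
July 1876 has 31 days: 209 − 31 = 178 left.
June 1876 has 30 days: 178 − 30 = 148 left.
May 1876 has 31 days: 148 − 31 = 117 left.
April 1876 has 30 days: 117 − 30 = 87 left.
March 1876 has 31 days: 87 − 31 = 56 left.
February 1876 has 29 days (1876 is a leap year): 56 − 29 = 27 left.
January 1876 has 31 days; 31 − 27 = 4 → January 4, 1876.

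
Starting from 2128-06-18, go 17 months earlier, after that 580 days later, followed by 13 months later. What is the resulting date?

September 20, 2129

Subtracting 17 months from June 18, 2128:
month 6 − 17 = -11, which is month 1 of year 2127 → January 2127.
Day 18 is valid in January, giving January 18, 2127.
Counting forward 580 days from January 18, 2127:
January has 31 days, so 31 − 18 = 13 days remain after January 18, 2127; 580 − 13 = 567 left.
February 2127 has 28 days (2127 is not a leap year): 567 − 28 = 539 left.
March 2127 has 31 days: 539 − 31 = 508 left.
April 2127 has 30 days: 508 − 30 = 478 left.
May 2127 has 31 days: 478 − 31 = 447 left.
June 2127 has 30 days: 447 − 30 = 417 left.
July 2127 has 31 days: 417 − 31 = 386 left.
August 2127 has 31 days: 386 − 31 = 355 left.
September 2127 has 30 days: 355 − 30 = 325 left.
October 2127 has 31 days: 325 − 31 = 294 left.
November 2127 has 30 days: 294 − 30 = 264 left.
December 2127 has 31 days: 264 − 31 = 233 left.
January 2128 has 31 days: 233 − 31 = 202 left.
February 2128 has 29 days (2128 is a leap year): 202 − 29 = 173 left.
March 2128 has 31 days: 173 − 31 = 142 left.
April 2128 has 30 days: 142 − 30 = 112 left.
May 2128 has 31 days: 112 − 31 = 81 left.
June 2128 has 30 days: 81 − 30 = 51 left.
July 2128 has 31 days: 51 − 31 = 20 left.
20 days into August 2128 → August 20, 2128.
Advancing 13 months from August 20, 2128:
month 8 + 13 = 21, which is month 9 of year 2129 → September 2129.
Day 20 is valid in September, giving September 20, 2129.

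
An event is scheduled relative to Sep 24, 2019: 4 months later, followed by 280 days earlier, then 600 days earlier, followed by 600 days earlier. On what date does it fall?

Adding 4 months from September 24, 2019:
month 9 + 4 = 13, which is month 1 of year 2020 → January 2020.
Day 24 is valid in January, giving January 24, 2020.
Going back 280 days from January 24, 2020:
Going back 24 days from January 24, 2020 reaches the end of the previous month; 280 − 24 = 256 left.
December 2019 has 31 days: 256 − 31 = 225 left.
November 2019 has 30 days: 225 − 30 = 195 left.
October 2019 has 31 days: 195 − 31 = 164 left.
September 2019 has 30 days: 164 − 30 = 134 left.
August 2019 has 31 days: 134 − 31 = 103 left.
July 2019 has 31 days: 103 − 31 = 72 left.
June 2019 has 30 days: 72 − 30 = 42 left.
May 2019 has 31 days: 42 − 31 = 11 left.
April 2019 has 30 days; 30 − 11 = 19 → April 19, 2019.
Subtracting 600 days from April 19, 2019:
Going back 19 days from April 19, 2019 reaches the end of the previous month; 600 − 19 = 581 left.
March 2019 has 31 days: 581 − 31 = 550 left.
February 2019 has 28 days (2019 is not a leap year): 550 − 28 = 522 left.
January 2019 has 31 days: 522 − 31 = 491 left.
December 2018 has 31 days: 491 − 31 = 460 left.
November 2018 has 30 days: 460 − 30 = 430 left.
October 2018 has 31 days: 430 − 31 = 399 left.
September 2018 has 30 days: 399 − 30 = 369 left.
August 2018 has 31 days: 369 − 31 = 338 left.
July 2018 has 31 days: 338 − 31 = 307 left.
June 2018 has 30 days: 307 − 30 = 277 left.
May 2018 has 31 days: 277 − 31 = 246 left.
April 2018 has 30 days: 246 − 30 = 216 left.
March 2018 has 31 days: 216 − 31 = 185 left.
February 2018 has 28 days (2018 is not a leap year): 185 − 28 = 157 left.
January 2018 has 31 days: 157 − 31 = 126 left.
December 2017 has 31 days: 126 − 31 = 95 left.
November 2017 has 30 days: 95 − 30 = 65 left.
October 2017 has 31 days: 65 − 31 = 34 left.
September 2017 has 30 days: 34 − 30 = 4 left.
August 2017 has 31 days; 31 − 4 = 27 → August 27, 2017.
Going back 600 days from August 27, 2017:
Going back 27 days from August 27, 2017 reaches the end of the previous month; 600 − 27 = 573 left.
July 2017 has 31 days: 573 − 31 = 542 left.
June 2017 has 30 days: 542 − 30 = 512 left.
May 2017 has 31 days: 512 − 31 = 481 left.
April 2017 has 30 days: 481 − 30 = 451 left.
March 2017 has 31 days: 451 − 31 = 420 left.
February 2017 has 28 days (2017 is not a leap year): 420 − 28 = 392 left.
January 2017 has 31 days: 392 − 31 = 361 left.
December 2016 has 31 days: 361 − 31 = 330 left.
November 2016 has 30 days: 330 − 30 = 300 left.
October 2016 has 31 days: 300 − 31 = 269 left.
September 2016 has 30 days: 269 − 30 = 239 left.
August 2016 has 31 days: 239 − 31 = 208 left.
July 2016 has 31 days: 208 − 31 = 177 left.
June 2016 has 30 days: 177 − 30 = 147 left.
May 2016 has 31 days: 147 − 31 = 116 left.
April 2016 has 30 days: 116 − 30 = 86 left.
March 2016 has 31 days: 86 − 31 = 55 left.
February 2016 has 29 days (2016 is a leap year): 55 − 29 = 26 left.
January 2016 has 31 days; 31 − 26 = 5 → January 5, 2016.

January 5, 2016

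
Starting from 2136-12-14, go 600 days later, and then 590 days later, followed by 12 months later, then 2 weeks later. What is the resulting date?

April 1, 2141

Advancing 600 days from December 14, 2136:
December has 31 days, so 31 − 14 = 17 days remain after December 14, 2136; 600 − 17 = 583 left.
January 2137 has 31 days: 583 − 31 = 552 left.
February 2137 has 28 days (2137 is not a leap year): 552 − 28 = 524 left.
March 2137 has 31 days: 524 − 31 = 493 left.
April 2137 has 30 days: 493 − 30 = 463 left.
May 2137 has 31 days: 463 − 31 = 432 left.
June 2137 has 30 days: 432 − 30 = 402 left.
July 2137 has 31 days: 402 − 31 = 371 left.
August 2137 has 31 days: 371 − 31 = 340 left.
September 2137 has 30 days: 340 − 30 = 310 left.
October 2137 has 31 days: 310 − 31 = 279 left.
November 2137 has 30 days: 279 − 30 = 249 left.
December 2137 has 31 days: 249 − 31 = 218 left.
January 2138 has 31 days: 218 − 31 = 187 left.
February 2138 has 28 days (2138 is not a leap year): 187 − 28 = 159 left.
March 2138 has 31 days: 159 − 31 = 128 left.
April 2138 has 30 days: 128 − 30 = 98 left.
May 2138 has 31 days: 98 − 31 = 67 left.
June 2138 has 30 days: 67 − 30 = 37 left.
July 2138 has 31 days: 37 − 31 = 6 left.
6 days into August 2138 → August 6, 2138.
Advancing 590 days from August 6, 2138:
August has 31 days, so 31 − 6 = 25 days remain after August 6, 2138; 590 − 25 = 565 left.
September 2138 has 30 days: 565 − 30 = 535 left.
October 2138 has 31 days: 535 − 31 = 504 left.
November 2138 has 30 days: 504 − 30 = 474 left.
December 2138 has 31 days: 474 − 31 = 443 left.
January 2139 has 31 days: 443 − 31 = 412 left.
February 2139 has 28 days (2139 is not a leap year): 412 − 28 = 384 left.
March 2139 has 31 days: 384 − 31 = 353 left.
April 2139 has 30 days: 353 − 30 = 323 left.
May 2139 has 31 days: 323 − 31 = 292 left.
June 2139 has 30 days: 292 − 30 = 262 left.
July 2139 has 31 days: 262 − 31 = 231 left.
August 2139 has 31 days: 231 − 31 = 200 left.
September 2139 has 30 days: 200 − 30 = 170 left.
October 2139 has 31 days: 170 − 31 = 139 left.
November 2139 has 30 days: 139 − 30 = 109 left.
December 2139 has 31 days: 109 − 31 = 78 left.
January 2140 has 31 days: 78 − 31 = 47 left.
February 2140 has 29 days (2140 is a leap year): 47 − 29 = 18 left.
18 days into March 2140 → March 18, 2140.
Counting forward 12 months from March 18, 2140:
month 3 + 12 = 15, which is month 3 of year 2141 → March 2141.
Day 18 is valid in March, giving March 18, 2141.
Adding 2 weeks (= 14 days) from March 18, 2141:
March has 31 days, so 31 − 18 = 13 days remain after March 18, 2141; 14 − 13 = 1 left.
1 day into April 2141 → April 1, 2141.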